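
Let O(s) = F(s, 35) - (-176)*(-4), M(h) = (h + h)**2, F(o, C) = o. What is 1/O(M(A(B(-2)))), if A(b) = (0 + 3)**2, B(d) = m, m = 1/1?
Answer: -1/380 ≈ -0.0026316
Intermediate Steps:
m = 1
B(d) = 1
A(b) = 9 (A(b) = 3**2 = 9)
M(h) = 4*h**2 (M(h) = (2*h)**2 = 4*h**2)
O(s) = -704 + s (O(s) = s - (-176)*(-4) = s - 1*704 = s - 704 = -704 + s)
1/O(M(A(B(-2)))) = 1/(-704 + 4*9**2) = 1/(-704 + 4*81) = 1/(-704 + 324) = 1/(-380) = -1/380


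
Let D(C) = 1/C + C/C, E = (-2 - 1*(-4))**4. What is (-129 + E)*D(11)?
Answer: -1356/11 ≈ -123.27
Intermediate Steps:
E = 16 (E = (-2 + 4)**4 = 2**4 = 16)
D(C) = 1 + 1/C (D(C) = 1/C + 1 = 1 + 1/C)
(-129 + E)*D(11) = (-129 + 16)*((1 + 11)/11) = -113*12/11 = -1356/11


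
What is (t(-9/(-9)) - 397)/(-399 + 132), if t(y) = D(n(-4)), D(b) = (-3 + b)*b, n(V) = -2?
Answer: 129/89 ≈ 1.4494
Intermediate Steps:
D(b) = b*(-3 + b)
t(y) = 10 (t(y) = -2*(-3 - 2) = -2*(-5) = 10)
(t(-9/(-9)) - 397)/(-399 + 132) = (10 - 397)/(-399 + 132) = -387/(-267) = -387*(-1/267) = 129/89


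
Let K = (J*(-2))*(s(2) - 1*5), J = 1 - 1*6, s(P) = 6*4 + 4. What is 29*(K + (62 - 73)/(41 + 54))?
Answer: 633331/95 ≈ 6666.6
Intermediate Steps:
s(P) = 28 (s(P) = 24 + 4 = 28)
J = -5 (J = 1 - 6 = -5)
K = 230 (K = (-5*(-2))*(28 - 1*5) = 10*(28 - 5) = 10*23 = 230)
29*(K + (62 - 73)/(41 + 54)) = 29*(230 + (62 - 73)/(41 + 54)) = 29*(230 - 11/95) = 29*(21839/95) = 633331/95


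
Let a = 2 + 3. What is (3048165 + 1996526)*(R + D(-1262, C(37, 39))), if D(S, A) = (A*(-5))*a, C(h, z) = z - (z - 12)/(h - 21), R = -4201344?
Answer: -339187008248439/16 ≈ -2.1199e+13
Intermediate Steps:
a = 5
C(h, z) = z - (-12 + z)/(-21 + h)
D(S, A) = -25*A (D(S, A) = (A*(-5))*5 = -5*A*5 = -25*A)
(3048165 + 1996526)*(R + D(-1262, C(37, 39))) = (3048165 + 1996526)*(-4201344 - 25*(12 - 22*39 + 37*39)/(-21 + 37)) = 5044691*(-4201344 - 25*(12 - 858 + 1443)/16) = 5044691*(-4201344 - 25*597/16) = 5044691*(-4201344 - 14925/16) = 5044691*(-67236429/16) = -339187008248439/16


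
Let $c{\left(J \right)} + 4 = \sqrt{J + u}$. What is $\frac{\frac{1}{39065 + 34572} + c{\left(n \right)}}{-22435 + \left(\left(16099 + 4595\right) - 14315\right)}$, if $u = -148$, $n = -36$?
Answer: $\frac{294547}{1182315672} - \frac{i \sqrt{46}}{8028} \approx 0.00024913 - 0.00084483 i$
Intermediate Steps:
$c{\left(J \right)} = -4 + \sqrt{-148 + J}$ ($c{\left(J \right)} = -4 + \sqrt{J - 148} = -4 + \sqrt{-148 + J}$)
$\frac{\frac{1}{39065 + 34572} + c{\left(n \right)}}{-22435 + \left(\left(16099 + 4595\right) - 14315\right)} = \frac{\frac{1}{39065 + 34572} - \left(4 - \sqrt{-148 - 36}\right)}{-22435 + \left(\left(16099 + 4595\right) - 14315\right)} = \frac{\frac{1}{73637} - \left(4 - \sqrt{-184}\right)}{-22435 + \left(20694 - 14315\right)} = \frac{\frac{1}{73637} - \left(4 - 2 i \sqrt{46}\right)}{-22435 + 6379} = \frac{- \frac{294547}{73637} + 2 i \sqrt{46}}{-16056} = \left(- \frac{294547}{73637} + 2 i \sqrt{46}\right) \left(- \frac{1}{16056}\right) = \frac{294547}{1182315672} - \frac{i \sqrt{46}}{8028}$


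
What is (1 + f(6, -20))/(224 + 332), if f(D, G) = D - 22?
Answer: -15/556 ≈ -0.026978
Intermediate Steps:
f(D, G) = -22 + D
(1 + f(6, -20))/(224 + 332) = (1 + (-22 + 6))/(224 + 332) = (1 - 16)/556 = -15*1/556 = -15/556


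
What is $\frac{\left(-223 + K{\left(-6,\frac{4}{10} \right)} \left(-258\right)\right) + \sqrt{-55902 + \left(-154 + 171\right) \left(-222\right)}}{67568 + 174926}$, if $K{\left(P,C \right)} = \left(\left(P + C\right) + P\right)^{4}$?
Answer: $- \frac{2919795343}{151558750} + \frac{i \sqrt{14919}}{121247} \approx -19.265 + 0.0010074 i$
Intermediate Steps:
$K{\left(P,C \right)} = \left(C + 2 P\right)^{4}$ ($K{\left(P,C \right)} = \left(\left(C + P\right) + P\right)^{4} = \left(C + 2 P\right)^{4}$)
$\frac{\left(-223 + K{\left(-6,\frac{4}{10} \right)} \left(-258\right)\right) + \sqrt{-55902 + \left(-154 + 171\right) \left(-222\right)}}{67568 + 174926} = \frac{\left(-223 + \left(\frac{4}{10} + 2 \left(-6\right)\right)^{4} \left(-258\right)\right) + \sqrt{-55902 + \left(-154 + 171\right) \left(-222\right)}}{67568 + 174926} = \frac{\left(-223 + \left(4 \cdot \frac{1}{10} - 12\right)^{4} \left(-258\right)\right) + \sqrt{-55902 + 17 \left(-222\right)}}{242494} = \left(\left(-223 + \left(\frac{2}{5} - 12\right)^{4} \left(-258\right)\right) + \sqrt{-55902 - 3774}\right) \frac{1}{242494} = \left(\left(-223 + \left(- \frac{58}{5}\right)^{4} \left(-258\right)\right) + \sqrt{-59676}\right) \frac{1}{242494} = \left(\left(-223 + \frac{11316496}{625} \left(-258\right)\right) + 2 i \sqrt{14919}\right) \frac{1}{242494} = \left(\left(-223 - \frac{2919655968}{625}\right) + 2 i \sqrt{14919}\right) \frac{1}{242494} = \left(- \frac{2919795343}{625} + 2 i \sqrt{14919}\right) \frac{1}{242494} = - \frac{2919795343}{151558750} + \frac{i \sqrt{14919}}{121247}$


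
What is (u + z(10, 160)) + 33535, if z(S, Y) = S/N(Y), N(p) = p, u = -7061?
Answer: 423585/16 ≈ 26474.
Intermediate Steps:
z(S, Y) = S/Y
(u + z(10, 160)) + 33535 = (-7061 + 10/160) + 33535 = (-7061 + 10*(1/160)) + 33535 = (-7061 + 1/16) + 33535 = -112975/16 + 33535 = 423585/16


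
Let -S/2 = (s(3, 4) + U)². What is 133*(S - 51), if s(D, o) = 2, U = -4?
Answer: -7847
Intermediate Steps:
S = -8 (S = -2*(2 - 4)² = -2*(-2)² = -2*4 = -8)
133*(S - 51) = 133*(-8 - 51) = 133*(-59) = -7847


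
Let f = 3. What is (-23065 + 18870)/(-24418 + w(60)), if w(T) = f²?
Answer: 4195/24409 ≈ 0.17186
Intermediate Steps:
w(T) = 9 (w(T) = 3² = 9)
(-23065 + 18870)/(-24418 + w(60)) = (-23065 + 18870)/(-24418 + 9) = -4195/(-24409) = -4195*(-1/24409) = 4195/24409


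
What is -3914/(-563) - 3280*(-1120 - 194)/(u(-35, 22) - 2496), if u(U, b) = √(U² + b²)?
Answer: -6032128866562/3506536841 - 4309920*√1709/6228307 ≈ -1748.9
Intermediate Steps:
-3914/(-563) - 3280*(-1120 - 194)/(u(-35, 22) - 2496) = -3914/(-563) - 3280*(-1120 - 194)/(√((-35)² + 22²) - 2496) = -3914*(-1/563) - 3280*(-1314/(√(1225 + 484) - 2496)) = 3914/563 - 3280*(-1314/(√1709 - 2496)) = 3914/563 - 3280*(-1314/(-2496 + √1709)) = 3914/563 - 3280/(416/219 - √1709/1314)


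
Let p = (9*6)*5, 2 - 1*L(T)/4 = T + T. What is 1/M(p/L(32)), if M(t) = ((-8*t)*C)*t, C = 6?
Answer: -961/54675 ≈ -0.017577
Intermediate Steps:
L(T) = 8 - 8*T (L(T) = 8 - 4*(T + T) = 8 - 8*T)
p = 270 (p = 54*5 = 270)
M(t) = -48*t**2 (M(t) = (-8*t*6)*t = (-48*t)*t = -48*t**2)
1/M(p/L(32)) = 1/(-48*72900/(8 - 8*32)**2) = 1/(-48*72900/(8 - 256)**2) = 1/(-48*(270/(-248))**2) = 1/(-48*(270*(-1/248))**2) = 1/(-48*(-135/124)**2) = 1/(-48*18225/15376) = 1/(-54675/961) = -961/54675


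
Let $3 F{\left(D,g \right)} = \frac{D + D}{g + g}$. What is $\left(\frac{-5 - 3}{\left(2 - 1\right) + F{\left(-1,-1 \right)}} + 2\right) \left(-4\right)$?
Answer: $16$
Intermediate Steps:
$F{\left(D,g \right)} = \frac{D}{3 g}$ ($F{\left(D,g \right)} = \frac{\left(D + D\right) \frac{1}{g + g}}{3} = \frac{2 D \frac{1}{2 g}}{3} = \frac{D \frac{1}{g}}{3} = \frac{D}{3 g}$)
$\left(\frac{-5 - 3}{\left(2 - 1\right) + F{\left(-1,-1 \right)}} + 2\right) \left(-4\right) = \left(\frac{-5 - 3}{\left(2 - 1\right) + \frac{1}{3} \left(-1\right) \frac{1}{-1}} + 2\right) \left(-4\right) = \left(- \frac{8}{1 + \frac{1}{3} \left(-1\right) \left(-1\right)} + 2\right) \left(-4\right) = \left(- \frac{8}{1 + \frac{1}{3}} + 2\right) \left(-4\right) = \left(- \frac{8}{\frac{4}{3}} + 2\right) \left(-4\right) = \left(\left(-8\right) \frac{3}{4} + 2\right) \left(-4\right) = \left(-6 + 2\right) \left(-4\right) = \left(-4\right) \left(-4\right) = 16$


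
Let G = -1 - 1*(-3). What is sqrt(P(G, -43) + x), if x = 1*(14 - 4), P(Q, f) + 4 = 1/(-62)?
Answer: sqrt(23002)/62 ≈ 2.4462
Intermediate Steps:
G = 2 (G = -1 + 3 = 2)
P(Q, f) = -249/62 (P(Q, f) = -4 + 1/(-62) = -4 - 1/62 = -249/62)
x = 10 (x = 1*10 = 10)
sqrt(P(G, -43) + x) = sqrt(-249/62 + 10) = sqrt(371/62) = sqrt(23002)/62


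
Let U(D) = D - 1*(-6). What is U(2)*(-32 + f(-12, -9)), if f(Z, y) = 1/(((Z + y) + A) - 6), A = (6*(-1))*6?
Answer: -16136/63 ≈ -256.13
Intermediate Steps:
A = -36 (A = -6*6 = -36)
U(D) = 6 + D (U(D) = D + 6 = 6 + D)
f(Z, y) = 1/(-42 + Z + y) (f(Z, y) = 1/(((Z + y) - 36) - 6) = 1/((-36 + Z + y) - 6) = 1/(-42 + Z + y))
U(2)*(-32 + f(-12, -9)) = (6 + 2)*(-32 + 1/(-42 - 12 - 9)) = 8*(-32 + 1/(-63)) = 8*(-32 - 1/63) = 8*(-2017/63) = -16136/63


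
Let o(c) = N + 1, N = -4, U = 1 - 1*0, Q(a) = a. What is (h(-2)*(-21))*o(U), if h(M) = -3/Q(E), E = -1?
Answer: 189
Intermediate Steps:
U = 1 (U = 1 + 0 = 1)
o(c) = -3 (o(c) = -4 + 1 = -3)
h(M) = 3 (h(M) = -3/(-1) = -3*(-1) = 3)
(h(-2)*(-21))*o(U) = (3*(-21))*(-3) = -63*(-3) = 189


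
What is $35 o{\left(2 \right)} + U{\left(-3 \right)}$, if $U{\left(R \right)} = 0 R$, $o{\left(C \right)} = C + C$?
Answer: $140$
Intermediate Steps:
$o{\left(C \right)} = 2 C$
$U{\left(R \right)} = 0$
$35 o{\left(2 \right)} + U{\left(-3 \right)} = 35 \cdot 2 \cdot 2 + 0 = 35 \cdot 4 + 0 = 140 + 0 = 140$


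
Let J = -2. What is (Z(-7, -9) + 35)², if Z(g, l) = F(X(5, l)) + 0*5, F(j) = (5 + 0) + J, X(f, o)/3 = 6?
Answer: 1444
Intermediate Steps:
X(f, o) = 18 (X(f, o) = 3*6 = 18)
F(j) = 3 (F(j) = (5 + 0) - 2 = 5 - 2 = 3)
Z(g, l) = 3 (Z(g, l) = 3 + 0*5 = 3 + 0 = 3)
(Z(-7, -9) + 35)² = (3 + 35)² = 38² = 1444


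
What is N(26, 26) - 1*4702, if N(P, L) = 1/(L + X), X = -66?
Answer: -188081/40 ≈ -4702.0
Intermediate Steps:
N(P, L) = 1/(-66 + L) (N(P, L) = 1/(L - 66) = 1/(-66 + L))
N(26, 26) - 1*4702 = 1/(-66 + 26) - 1*4702 = 1/(-40) - 4702 = -1/40 - 4702 = -188081/40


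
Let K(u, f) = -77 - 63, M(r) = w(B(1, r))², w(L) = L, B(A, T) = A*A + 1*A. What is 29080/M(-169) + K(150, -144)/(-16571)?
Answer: 120471310/16571 ≈ 7270.0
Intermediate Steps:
B(A, T) = A + A² (B(A, T) = A² + A = A + A²)
M(r) = 4 (M(r) = (1*(1 + 1))² = (1*2)² = 2² = 4)
K(u, f) = -140
29080/M(-169) + K(150, -144)/(-16571) = 29080/4 - 140/(-16571) = 29080*(¼) - 140*(-1/16571) = 7270 + 140/16571 = 120471310/16571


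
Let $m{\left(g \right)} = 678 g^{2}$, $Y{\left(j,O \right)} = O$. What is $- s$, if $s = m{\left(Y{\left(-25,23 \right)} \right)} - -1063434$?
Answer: $-1422096$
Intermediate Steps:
$s = 1422096$ ($s = 678 \cdot 23^{2} - -1063434 = 678 \cdot 529 + 1063434 = 358662 + 1063434 = 1422096$)
$- s = \left(-1\right) 1422096 = -1422096$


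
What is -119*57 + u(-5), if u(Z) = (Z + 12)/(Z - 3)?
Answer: -54271/8 ≈ -6783.9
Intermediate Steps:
u(Z) = (12 + Z)/(-3 + Z)
-119*57 + u(-5) = -119*57 + (12 - 5)/(-3 - 5) = -6783 + 7/(-8) = -6783 - ⅛*7 = -6783 - 7/8 = -54271/8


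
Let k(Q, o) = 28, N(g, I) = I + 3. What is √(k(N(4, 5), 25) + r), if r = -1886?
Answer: I*√1858 ≈ 43.104*I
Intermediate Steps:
N(g, I) = 3 + I
√(k(N(4, 5), 25) + r) = √(28 - 1886) = √(-1858) = I*√1858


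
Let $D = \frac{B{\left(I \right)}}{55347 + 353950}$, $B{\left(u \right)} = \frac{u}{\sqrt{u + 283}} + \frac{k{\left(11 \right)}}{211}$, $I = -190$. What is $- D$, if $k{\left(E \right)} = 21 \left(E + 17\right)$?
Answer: $- \frac{12}{1762483} + \frac{190 \sqrt{93}}{38064621} \approx 4.1328 \cdot 10^{-5}$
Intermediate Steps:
$k{\left(E \right)} = 357 + 21 E$ ($k{\left(E \right)} = 21 \left(17 + E\right) = 357 + 21 E$)
$B{\left(u \right)} = \frac{588}{211} + \frac{u}{\sqrt{283 + u}}$ ($B{\left(u \right)} = \frac{u}{\sqrt{u + 283}} + \frac{357 + 21 \cdot 11}{211} = \frac{u}{\sqrt{283 + u}} + \left(357 + 231\right) \frac{1}{211} = \frac{u}{\sqrt{283 + u}} + 588 \cdot \frac{1}{211} = \frac{u}{\sqrt{283 + u}} + \frac{588}{211} = \frac{588}{211} + \frac{u}{\sqrt{283 + u}}$)
$D = \frac{12}{1762483} - \frac{190 \sqrt{93}}{38064621}$ ($D = \frac{\frac{588}{211} - \frac{190}{\sqrt{283 - 190}}}{55347 + 353950} = \frac{\frac{588}{211} - \frac{190}{\sqrt{93}}}{409297} = \left(\frac{588}{211} - 190 \frac{\sqrt{93}}{93}\right) \frac{1}{409297} = \left(\frac{588}{211} - \frac{190 \sqrt{93}}{93}\right) \frac{1}{409297} = \frac{12}{1762483} - \frac{190 \sqrt{93}}{38064621} \approx -4.1328 \cdot 10^{-5}$)
$- D = - (\frac{12}{1762483} - \frac{190 \sqrt{93}}{38064621}) = - \frac{12}{1762483} + \frac{190 \sqrt{93}}{38064621}$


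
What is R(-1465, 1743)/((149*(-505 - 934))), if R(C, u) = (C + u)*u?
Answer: -484554/214411 ≈ -2.2599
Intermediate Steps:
R(C, u) = u*(C + u)
R(-1465, 1743)/((149*(-505 - 934))) = (1743*(-1465 + 1743))/((149*(-505 - 934))) = (1743*278)/((149*(-1439))) = 484554/(-214411) = 484554*(-1/214411) = -484554/214411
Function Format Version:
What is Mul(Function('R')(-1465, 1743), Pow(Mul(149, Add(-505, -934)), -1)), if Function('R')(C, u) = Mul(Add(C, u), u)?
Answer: Rational(-484554, 214411) ≈ -2.2599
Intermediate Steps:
Function('R')(C, u) = Mul(u, Add(C, u))
Mul(Function('R')(-1465, 1743), Pow(Mul(149, Add(-505, -934)), -1)) = Mul(Mul(1743, Add(-1465, 1743)), Pow(Mul(149, Add(-505, -934)), -1)) = Mul(Mul(1743, 278), Pow(Mul(149, -1439), -1)) = Mul(484554, Pow(-214411, -1)) = Mul(484554, Rational(-1, 214411)) = Rational(-484554, 214411)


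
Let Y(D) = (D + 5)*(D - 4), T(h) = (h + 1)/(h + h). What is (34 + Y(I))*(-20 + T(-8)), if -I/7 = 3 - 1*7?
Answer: -129269/8 ≈ -16159.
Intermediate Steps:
I = 28 (I = -7*(3 - 1*7) = -7*(3 - 7) = -7*(-4) = 28)
T(h) = (1 + h)/(2*h) (T(h) = (1 + h)/((2*h)) = (1 + h)*(1/(2*h)) = (1 + h)/(2*h))
Y(D) = (-4 + D)*(5 + D) (Y(D) = (5 + D)*(-4 + D) = (-4 + D)*(5 + D))
(34 + Y(I))*(-20 + T(-8)) = (34 + (-20 + 28 + 28²))*(-20 + (½)*(1 - 8)/(-8)) = (34 + (-20 + 28 + 784))*(-20 + (½)*(-⅛)*(-7)) = (34 + 792)*(-20 + 7/16) = 826*(-313/16) = -129269/8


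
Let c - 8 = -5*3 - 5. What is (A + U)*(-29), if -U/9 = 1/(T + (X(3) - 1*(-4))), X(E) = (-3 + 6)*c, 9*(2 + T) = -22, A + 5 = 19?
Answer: -135517/328 ≈ -413.16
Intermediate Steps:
A = 14 (A = -5 + 19 = 14)
c = -12 (c = 8 + (-5*3 - 5) = 8 + (-15 - 5) = 8 - 20 = -12)
T = -40/9 (T = -2 + (⅑)*(-22) = -2 - 22/9 = -40/9 ≈ -4.4444)
X(E) = -36 (X(E) = (-3 + 6)*(-12) = 3*(-12) = -36)
U = 81/328 (U = -9/(-40/9 + (-36 - 1*(-4))) = -9/(-40/9 + (-36 + 4)) = -9/(-40/9 - 32) = -9/(-328/9) = -9*(-9/328) = 81/328 ≈ 0.24695)
(A + U)*(-29) = (14 + 81/328)*(-29) = (4673/328)*(-29) = -135517/328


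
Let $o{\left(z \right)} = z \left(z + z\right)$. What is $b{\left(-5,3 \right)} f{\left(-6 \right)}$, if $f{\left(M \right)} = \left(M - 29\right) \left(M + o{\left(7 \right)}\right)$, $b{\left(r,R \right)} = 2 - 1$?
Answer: $-3220$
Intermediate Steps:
$b{\left(r,R \right)} = 1$ ($b{\left(r,R \right)} = 2 - 1 = 1$)
$o{\left(z \right)} = 2 z^{2}$ ($o{\left(z \right)} = z 2 z = 2 z^{2}$)
$f{\left(M \right)} = \left(-29 + M\right) \left(98 + M\right)$ ($f{\left(M \right)} = \left(M - 29\right) \left(M + 2 \cdot 7^{2}\right) = \left(-29 + M\right) \left(M + 2 \cdot 49\right) = \left(-29 + M\right) \left(M + 98\right) = \left(-29 + M\right) \left(98 + M\right)$)
$b{\left(-5,3 \right)} f{\left(-6 \right)} = 1 \left(-2842 + \left(-6\right)^{2} + 69 \left(-6\right)\right) = 1 \left(-2842 + 36 - 414\right) = 1 \left(-3220\right) = -3220$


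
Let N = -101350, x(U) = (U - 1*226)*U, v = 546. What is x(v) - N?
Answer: 276070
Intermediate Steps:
x(U) = U*(-226 + U) (x(U) = (U - 226)*U = (-226 + U)*U = U*(-226 + U))
x(v) - N = 546*(-226 + 546) - 1*(-101350) = 546*320 + 101350 = 174720 + 101350 = 276070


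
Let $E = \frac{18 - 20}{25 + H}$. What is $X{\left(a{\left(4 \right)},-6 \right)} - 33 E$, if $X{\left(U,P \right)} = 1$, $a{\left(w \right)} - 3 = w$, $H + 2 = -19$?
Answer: $\frac{35}{2} \approx 17.5$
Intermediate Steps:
$H = -21$ ($H = -2 - 19 = -21$)
$a{\left(w \right)} = 3 + w$
$E = - \frac{1}{2}$ ($E = \frac{18 - 20}{25 - 21} = - \frac{2}{4} = \left(-2\right) \frac{1}{4} = - \frac{1}{2} \approx -0.5$)
$X{\left(a{\left(4 \right)},-6 \right)} - 33 E = 1 - - \frac{33}{2} = 1 + \frac{33}{2} = \frac{35}{2}$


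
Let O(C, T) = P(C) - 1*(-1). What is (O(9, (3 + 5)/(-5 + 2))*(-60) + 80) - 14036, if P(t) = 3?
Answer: -14196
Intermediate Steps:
O(C, T) = 4 (O(C, T) = 3 - 1*(-1) = 3 + 1 = 4)
(O(9, (3 + 5)/(-5 + 2))*(-60) + 80) - 14036 = (4*(-60) + 80) - 14036 = (-240 + 80) - 14036 = -160 - 14036 = -14196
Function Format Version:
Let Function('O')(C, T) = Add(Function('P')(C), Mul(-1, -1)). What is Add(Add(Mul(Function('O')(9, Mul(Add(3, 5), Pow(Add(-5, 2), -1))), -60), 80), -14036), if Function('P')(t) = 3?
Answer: -14196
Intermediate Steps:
Function('O')(C, T) = 4 (Function('O')(C, T) = Add(3, Mul(-1, -1)) = Add(3, 1) = 4)
Add(Add(Mul(Function('O')(9, Mul(Add(3, 5), Pow(Add(-5, 2), -1))), -60), 80), -14036) = Add(Add(Mul(4, -60), 80), -14036) = Add(Add(-240, 80), -14036) = Add(-160, -14036) = -14196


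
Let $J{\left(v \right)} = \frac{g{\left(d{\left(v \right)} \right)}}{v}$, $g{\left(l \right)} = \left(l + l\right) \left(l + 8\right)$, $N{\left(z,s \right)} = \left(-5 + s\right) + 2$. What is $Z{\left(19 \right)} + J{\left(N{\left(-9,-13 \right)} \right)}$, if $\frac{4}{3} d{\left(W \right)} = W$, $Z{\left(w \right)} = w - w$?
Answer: $-6$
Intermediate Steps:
$Z{\left(w \right)} = 0$
$d{\left(W \right)} = \frac{3 W}{4}$
$N{\left(z,s \right)} = -3 + s$
$g{\left(l \right)} = 2 l \left(8 + l\right)$
$J{\left(v \right)} = 12 + \frac{9 v}{8}$ ($J{\left(v \right)} = \frac{2 \frac{3 v}{4} \left(8 + \frac{3 v}{4}\right)}{v} = \frac{\frac{3}{2} v \left(8 + \frac{3 v}{4}\right)}{v} = 12 + \frac{9 v}{8}$)
$Z{\left(19 \right)} + J{\left(N{\left(-9,-13 \right)} \right)} = 0 + \left(12 + \frac{9 \left(-3 - 13\right)}{8}\right) = 0 + \left(12 + \frac{9}{8} \left(-16\right)\right) = 0 + \left(12 - 18\right) = 0 - 6 = -6$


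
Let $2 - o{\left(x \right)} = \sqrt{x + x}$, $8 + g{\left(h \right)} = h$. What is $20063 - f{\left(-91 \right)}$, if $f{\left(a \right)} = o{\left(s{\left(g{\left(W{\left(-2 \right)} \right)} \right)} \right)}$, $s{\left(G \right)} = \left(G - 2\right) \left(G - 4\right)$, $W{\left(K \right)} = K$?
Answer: $20061 + 4 \sqrt{21} \approx 20079.0$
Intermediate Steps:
$g{\left(h \right)} = -8 + h$
$s{\left(G \right)} = \left(-4 + G\right) \left(-2 + G\right)$ ($s{\left(G \right)} = \left(-2 + G\right) \left(-4 + G\right) = \left(-4 + G\right) \left(-2 + G\right)$)
$o{\left(x \right)} = 2 - \sqrt{2} \sqrt{x}$ ($o{\left(x \right)} = 2 - \sqrt{x + x} = 2 - \sqrt{2 x} = 2 - \sqrt{2} \sqrt{x}$)
$f{\left(a \right)} = 2 - 4 \sqrt{21}$ ($f{\left(a \right)} = 2 - \sqrt{2} \sqrt{8 + \left(-8 - 2\right)^{2} - 6 \left(-8 - 2\right)} = 2 - \sqrt{2} \sqrt{8 + \left(-10\right)^{2} - -60} = 2 - \sqrt{2} \sqrt{8 + 100 + 60} = 2 - \sqrt{2} \sqrt{168} = 2 - \sqrt{2} \cdot 2 \sqrt{42} = 2 - 4 \sqrt{21}$)
$20063 - f{\left(-91 \right)} = 20063 - \left(2 - 4 \sqrt{21}\right) = 20061 + 4 \sqrt{21}$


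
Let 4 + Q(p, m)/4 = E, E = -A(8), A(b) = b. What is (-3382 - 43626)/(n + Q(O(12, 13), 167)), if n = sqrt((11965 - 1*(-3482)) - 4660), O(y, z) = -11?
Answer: 47008/(48 - sqrt(10787)) ≈ -841.53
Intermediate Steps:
E = -8 (E = -1*8 = -8)
Q(p, m) = -48 (Q(p, m) = -16 + 4*(-8) = -16 - 32 = -48)
n = sqrt(10787) (n = sqrt((11965 + 3482) - 4660) = sqrt(15447 - 4660) = sqrt(10787) ≈ 103.86)
(-3382 - 43626)/(n + Q(O(12, 13), 167)) = (-3382 - 43626)/(sqrt(10787) - 48) = -47008/(-48 + sqrt(10787))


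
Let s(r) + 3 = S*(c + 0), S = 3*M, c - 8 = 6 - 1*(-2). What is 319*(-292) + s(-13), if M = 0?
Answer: -93151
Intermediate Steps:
c = 16 (c = 8 + (6 - 1*(-2)) = 8 + (6 + 2) = 8 + 8 = 16)
S = 0 (S = 3*0 = 0)
s(r) = -3 (s(r) = -3 + 0*(16 + 0) = -3 + 0*16 = -3 + 0 = -3)
319*(-292) + s(-13) = 319*(-292) - 3 = -93148 - 3 = -93151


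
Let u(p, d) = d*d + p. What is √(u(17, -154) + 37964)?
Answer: √61697 ≈ 248.39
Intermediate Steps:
u(p, d) = p + d² (u(p, d) = d² + p = p + d²)
√(u(17, -154) + 37964) = √((17 + (-154)²) + 37964) = √((17 + 23716) + 37964) = √(23733 + 37964) = √61697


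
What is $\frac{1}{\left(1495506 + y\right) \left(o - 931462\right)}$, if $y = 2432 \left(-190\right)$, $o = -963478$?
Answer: $- \frac{1}{1958280264440} \approx -5.1065 \cdot 10^{-13}$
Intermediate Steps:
$y = -462080$
$\frac{1}{\left(1495506 + y\right) \left(o - 931462\right)} = \frac{1}{\left(1495506 - 462080\right) \left(-963478 - 931462\right)} = \frac{1}{1033426 \left(-1894940\right)} = \frac{1}{-1958280264440} = - \frac{1}{1958280264440}$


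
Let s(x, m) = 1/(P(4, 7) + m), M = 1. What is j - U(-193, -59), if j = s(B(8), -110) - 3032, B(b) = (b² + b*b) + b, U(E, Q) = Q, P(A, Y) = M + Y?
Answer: -303247/102 ≈ -2973.0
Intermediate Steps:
P(A, Y) = 1 + Y
B(b) = b + 2*b² (B(b) = (b² + b²) + b = 2*b² + b = b + 2*b²)
s(x, m) = 1/(8 + m) (s(x, m) = 1/((1 + 7) + m) = 1/(8 + m))
j = -309265/102 (j = 1/(8 - 110) - 3032 = 1/(-102) - 3032 = -1/102 - 3032 = -309265/102 ≈ -3032.0)
j - U(-193, -59) = -309265/102 - 1*(-59) = -309265/102 + 59 = -303247/102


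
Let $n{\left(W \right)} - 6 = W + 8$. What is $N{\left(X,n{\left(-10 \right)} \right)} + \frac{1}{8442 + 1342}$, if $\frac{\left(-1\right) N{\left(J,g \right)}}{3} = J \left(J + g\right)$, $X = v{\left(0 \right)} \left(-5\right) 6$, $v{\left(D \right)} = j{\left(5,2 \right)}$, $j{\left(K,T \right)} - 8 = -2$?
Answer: $- \frac{929871359}{9784} \approx -95040.0$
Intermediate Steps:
$j{\left(K,T \right)} = 6$ ($j{\left(K,T \right)} = 8 - 2 = 6$)
$v{\left(D \right)} = 6$
$X = -180$ ($X = 6 \left(-5\right) 6 = \left(-30\right) 6 = -180$)
$n{\left(W \right)} = 14 + W$ ($n{\left(W \right)} = 6 + \left(W + 8\right) = 6 + \left(8 + W\right) = 14 + W$)
$N{\left(J,g \right)} = - 3 J \left(J + g\right)$
$N{\left(X,n{\left(-10 \right)} \right)} + \frac{1}{8442 + 1342} = \left(-3\right) \left(-180\right) \left(-180 + \left(14 - 10\right)\right) + \frac{1}{8442 + 1342} = \left(-3\right) \left(-180\right) \left(-180 + 4\right) + \frac{1}{9784} = \left(-3\right) \left(-180\right) \left(-176\right) + \frac{1}{9784} = -95040 + \frac{1}{9784} = - \frac{929871359}{9784}$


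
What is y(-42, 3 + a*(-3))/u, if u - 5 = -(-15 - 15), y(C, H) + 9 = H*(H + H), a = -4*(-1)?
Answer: 153/35 ≈ 4.3714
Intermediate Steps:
a = 4
y(C, H) = -9 + 2*H² (y(C, H) = -9 + H*(H + H) = -9 + H*(2*H) = -9 + 2*H²)
u = 35 (u = 5 - (-15 - 15) = 5 - 1*(-30) = 5 + 30 = 35)
y(-42, 3 + a*(-3))/u = (-9 + 2*(3 + 4*(-3))²)/35 = (-9 + 2*(3 - 12)²)*(1/35) = (-9 + 2*(-9)²)*(1/35) = (-9 + 2*81)*(1/35) = (-9 + 162)*(1/35) = 153*(1/35) = 153/35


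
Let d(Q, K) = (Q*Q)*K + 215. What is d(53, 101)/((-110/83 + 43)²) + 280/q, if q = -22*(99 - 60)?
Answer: 279142846568/1710949383 ≈ 163.15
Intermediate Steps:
d(Q, K) = 215 + K*Q² (d(Q, K) = Q²*K + 215 = K*Q² + 215 = 215 + K*Q²)
q = -858 (q = -22*39 = -858)
d(53, 101)/((-110/83 + 43)²) + 280/q = (215 + 101*53²)/((-110/83 + 43)²) + 280/(-858) = (215 + 101*2809)/((-110*1/83 + 43)²) + 280*(-1/858) = (215 + 283709)/((-110/83 + 43)²) - 140/429 = 283924/((3459/83)²) - 140/429 = 283924/(11964681/6889) - 140/429 = 283924*(6889/11964681) - 140/429 = 1955952436/11964681 - 140/429 = 279142846568/1710949383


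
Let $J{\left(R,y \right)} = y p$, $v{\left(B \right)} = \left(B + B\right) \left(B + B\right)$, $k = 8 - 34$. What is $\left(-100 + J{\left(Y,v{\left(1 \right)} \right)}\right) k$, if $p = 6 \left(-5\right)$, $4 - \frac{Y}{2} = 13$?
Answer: $5720$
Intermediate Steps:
$Y = -18$ ($Y = 8 - 26 = -18$)
$p = -30$
$k = -26$
$v{\left(B \right)} = 4 B^{2}$ ($v{\left(B \right)} = 2 B 2 B = 4 B^{2}$)
$J{\left(R,y \right)} = - 30 y$ ($J{\left(R,y \right)} = y \left(-30\right) = - 30 y$)
$\left(-100 + J{\left(Y,v{\left(1 \right)} \right)}\right) k = \left(-100 - 30 \cdot 4 \cdot 1^{2}\right) \left(-26\right) = \left(-100 - 30 \cdot 4 \cdot 1\right) \left(-26\right) = \left(-100 - 120\right) \left(-26\right) = \left(-220\right) \left(-26\right) = 5720$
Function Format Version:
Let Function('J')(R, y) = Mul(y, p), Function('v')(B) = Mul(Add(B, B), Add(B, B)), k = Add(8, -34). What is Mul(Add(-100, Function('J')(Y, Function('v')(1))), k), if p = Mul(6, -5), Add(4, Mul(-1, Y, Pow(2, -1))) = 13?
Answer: 5720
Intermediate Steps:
Y = -18 (Y = Add(8, Mul(-2, 13)) = Add(8, -26) = -18)
p = -30
k = -26
Function('v')(B) = Mul(4, Pow(B, 2)) (Function('v')(B) = Mul(Mul(2, B), Mul(2, B)) = Mul(4, Pow(B, 2)))
Function('J')(R, y) = Mul(-30, y) (Function('J')(R, y) = Mul(y, -30) = Mul(-30, y))
Mul(Add(-100, Function('J')(Y, Function('v')(1))), k) = Mul(Add(-100, Mul(-30, Mul(4, Pow(1, 2)))), -26) = Mul(Add(-100, Mul(-30, Mul(4, 1))), -26) = Mul(Add(-100, Mul(-30, 4)), -26) = Mul(Add(-100, -120), -26) = Mul(-220, -26) = 5720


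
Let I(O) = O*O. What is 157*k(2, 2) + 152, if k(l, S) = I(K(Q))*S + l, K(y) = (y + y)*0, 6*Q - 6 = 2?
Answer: 466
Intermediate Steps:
Q = 4/3 (Q = 1 + (⅙)*2 = 1 + ⅓ = 4/3 ≈ 1.3333)
K(y) = 0 (K(y) = (2*y)*0 = 0)
I(O) = O²
k(l, S) = l (k(l, S) = 0²*S + l = 0*S + l = 0 + l = l)
157*k(2, 2) + 152 = 157*2 + 152 = 314 + 152 = 466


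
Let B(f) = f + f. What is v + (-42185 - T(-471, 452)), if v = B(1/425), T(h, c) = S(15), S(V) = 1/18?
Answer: -322715639/7650 ≈ -42185.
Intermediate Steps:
S(V) = 1/18
T(h, c) = 1/18
B(f) = 2*f
v = 2/425 ≈ 0.0047059
v + (-42185 - T(-471, 452)) = 2/425 + (-42185 - 1*1/18) = 2/425 + (-42185 - 1/18) = 2/425 - 759331/18 = -322715639/7650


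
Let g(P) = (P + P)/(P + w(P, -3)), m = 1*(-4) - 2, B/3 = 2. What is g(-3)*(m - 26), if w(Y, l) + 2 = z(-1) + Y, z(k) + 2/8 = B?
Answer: -256/3 ≈ -85.333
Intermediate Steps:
B = 6 (B = 3*2 = 6)
z(k) = 23/4 (z(k) = -¼ + 6 = 23/4)
w(Y, l) = 15/4 + Y (w(Y, l) = -2 + (23/4 + Y) = 15/4 + Y)
m = -6 (m = -4 - 2 = -6)
g(P) = 2*P/(15/4 + 2*P) (g(P) = (P + P)/(P + (15/4 + P)) = (2*P)/(15/4 + 2*P) = 2*P/(15/4 + 2*P))
g(-3)*(m - 26) = (8*(-3)/(15 + 8*(-3)))*(-6 - 26) = (8*(-3)/(15 - 24))*(-32) = (8*(-3)/(-9))*(-32) = (8*(-3)*(-⅑))*(-32) = (8/3)*(-32) = -256/3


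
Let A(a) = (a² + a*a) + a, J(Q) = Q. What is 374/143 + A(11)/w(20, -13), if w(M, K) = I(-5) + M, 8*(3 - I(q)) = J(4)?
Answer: 8108/585 ≈ 13.860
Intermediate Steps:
I(q) = 5/2 (I(q) = 3 - ⅛*4 = 3 - ½ = 5/2)
A(a) = a + 2*a² (A(a) = (a² + a²) + a = 2*a² + a = a + 2*a²)
w(M, K) = 5/2 + M
374/143 + A(11)/w(20, -13) = 374/143 + (11*(1 + 2*11))/(5/2 + 20) = 374*(1/143) + (11*(1 + 22))/(45/2) = 34/13 + (11*23)*(2/45) = 34/13 + 253*(2/45) = 34/13 + 506/45 = 8108/585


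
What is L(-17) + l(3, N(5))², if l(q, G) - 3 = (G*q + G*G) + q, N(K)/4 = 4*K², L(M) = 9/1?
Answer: 25987374445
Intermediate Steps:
L(M) = 9 (L(M) = 9*1 = 9)
N(K) = 16*K² (N(K) = 4*(4*K²) = 16*K²)
l(q, G) = 3 + q + G² + G*q (l(q, G) = 3 + ((G*q + G*G) + q) = 3 + ((G*q + G²) + q) = 3 + ((G² + G*q) + q) = 3 + (q + G² + G*q) = 3 + q + G² + G*q)
L(-17) + l(3, N(5))² = 9 + (3 + 3 + (16*5²)² + (16*5²)*3)² = 9 + (3 + 3 + (16*25)² + (16*25)*3)² = 9 + (3 + 3 + 400² + 400*3)² = 9 + (3 + 3 + 160000 + 1200)² = 9 + 161206² = 9 + 25987374436 = 25987374445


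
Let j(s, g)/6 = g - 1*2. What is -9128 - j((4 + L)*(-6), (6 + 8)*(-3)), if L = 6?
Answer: -8864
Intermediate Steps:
j(s, g) = -12 + 6*g (j(s, g) = 6*(g - 1*2) = 6*(g - 2) = 6*(-2 + g) = -12 + 6*g)
-9128 - j((4 + L)*(-6), (6 + 8)*(-3)) = -9128 - (-12 + 6*((6 + 8)*(-3))) = -9128 - (-12 + 6*(14*(-3))) = -9128 - (-12 + 6*(-42)) = -9128 - (-12 - 252) = -9128 - 1*(-264) = -9128 + 264 = -8864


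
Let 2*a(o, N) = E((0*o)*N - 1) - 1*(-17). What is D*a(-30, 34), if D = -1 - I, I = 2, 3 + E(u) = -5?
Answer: -27/2 ≈ -13.500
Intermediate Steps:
E(u) = -8 (E(u) = -3 - 5 = -8)
a(o, N) = 9/2 (a(o, N) = (-8 - 1*(-17))/2 = (-8 + 17)/2 = (½)*9 = 9/2)
D = -3 (D = -1 - 1*2 = -1 - 2 = -3)
D*a(-30, 34) = -3*9/2 = -27/2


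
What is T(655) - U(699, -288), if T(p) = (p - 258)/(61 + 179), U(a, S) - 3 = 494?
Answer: -118883/240 ≈ -495.35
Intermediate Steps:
U(a, S) = 497 (U(a, S) = 3 + 494 = 497)
T(p) = -43/40 + p/240 (T(p) = (-258 + p)/240 = (-258 + p)*(1/240) = -43/40 + p/240)
T(655) - U(699, -288) = (-43/40 + (1/240)*655) - 1*497 = (-43/40 + 131/48) - 497 = 397/240 - 497 = -118883/240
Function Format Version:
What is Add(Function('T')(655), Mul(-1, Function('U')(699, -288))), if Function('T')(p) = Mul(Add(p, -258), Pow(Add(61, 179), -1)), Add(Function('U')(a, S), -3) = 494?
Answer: Rational(-118883, 240) ≈ -495.35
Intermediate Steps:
Function('U')(a, S) = 497 (Function('U')(a, S) = Add(3, 494) = 497)
Function('T')(p) = Add(Rational(-43, 40), Mul(Rational(1, 240), p)) (Function('T')(p) = Mul(Add(-258, p), Pow(240, -1)) = Mul(Add(-258, p), Rational(1, 240)) = Add(Rational(-43, 40), Mul(Rational(1, 240), p)))
Add(Function('T')(655), Mul(-1, Function('U')(699, -288))) = Add(Add(Rational(-43, 40), Mul(Rational(1, 240), 655)), Mul(-1, 497)) = Add(Add(Rational(-43, 40), Rational(131, 48)), -497) = Add(Rational(397, 240), -497) = Rational(-118883, 240)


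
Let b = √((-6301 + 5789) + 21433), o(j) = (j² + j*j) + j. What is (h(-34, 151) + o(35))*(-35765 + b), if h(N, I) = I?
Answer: -94276540 + 2636*√20921 ≈ -9.3895e+7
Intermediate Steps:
o(j) = j + 2*j² (o(j) = (j² + j²) + j = 2*j² + j = j + 2*j²)
b = √20921 (b = √(-512 + 21433) = √20921 ≈ 144.64)
(h(-34, 151) + o(35))*(-35765 + b) = (151 + 35*(1 + 2*35))*(-35765 + √20921) = (151 + 35*(1 + 70))*(-35765 + √20921) = (151 + 35*71)*(-35765 + √20921) = (151 + 2485)*(-35765 + √20921) = 2636*(-35765 + √20921) = -94276540 + 2636*√20921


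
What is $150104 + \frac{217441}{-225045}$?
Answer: $\frac{33779937239}{225045} \approx 1.501 \cdot 10^{5}$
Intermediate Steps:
$150104 + \frac{217441}{-225045} = 150104 + 217441 \left(- \frac{1}{225045}\right) = 150104 - \frac{217441}{225045} = \frac{33779937239}{225045}$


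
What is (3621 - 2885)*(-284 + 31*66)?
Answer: 1296832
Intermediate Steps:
(3621 - 2885)*(-284 + 31*66) = 736*(-284 + 2046) = 736*1762 = 1296832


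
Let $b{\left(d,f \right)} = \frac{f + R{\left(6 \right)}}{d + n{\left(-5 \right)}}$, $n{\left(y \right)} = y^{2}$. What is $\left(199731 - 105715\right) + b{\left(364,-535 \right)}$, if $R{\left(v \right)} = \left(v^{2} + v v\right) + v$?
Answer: $\frac{36571767}{389} \approx 94015.0$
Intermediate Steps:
$R{\left(v \right)} = v + 2 v^{2}$ ($R{\left(v \right)} = \left(v^{2} + v^{2}\right) + v = 2 v^{2} + v = v + 2 v^{2}$)
$b{\left(d,f \right)} = \frac{78 + f}{25 + d}$ ($b{\left(d,f \right)} = \frac{f + 6 \left(1 + 2 \cdot 6\right)}{d + \left(-5\right)^{2}} = \frac{f + 6 \left(1 + 12\right)}{d + 25} = \frac{f + 6 \cdot 13}{25 + d} = \frac{f + 78}{25 + d} = \frac{78 + f}{25 + d}$)
$\left(199731 - 105715\right) + b{\left(364,-535 \right)} = \left(199731 - 105715\right) + \frac{78 - 535}{25 + 364} = 94016 + \frac{1}{389} \left(-457\right) = 94016 - \frac{457}{389} = \frac{36571767}{389}$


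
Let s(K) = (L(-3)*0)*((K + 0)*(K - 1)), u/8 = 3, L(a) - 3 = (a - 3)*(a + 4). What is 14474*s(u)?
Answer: 0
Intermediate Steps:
L(a) = 3 + (-3 + a)*(4 + a) (L(a) = 3 + (a - 3)*(a + 4) = 3 + (-3 + a)*(4 + a))
u = 24 (u = 8*3 = 24)
s(K) = 0 (s(K) = ((-9 - 3 + (-3)²)*0)*((K + 0)*(K - 1)) = ((-9 - 3 + 9)*0)*(K*(-1 + K)) = (-3*0)*(K*(-1 + K)) = 0*(K*(-1 + K)) = 0)
14474*s(u) = 14474*0 = 0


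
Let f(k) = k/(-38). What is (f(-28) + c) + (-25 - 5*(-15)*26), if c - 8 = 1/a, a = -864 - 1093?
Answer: 3784322/1957 ≈ 1933.7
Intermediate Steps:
f(k) = -k/38 (f(k) = k*(-1/38) = -k/38)
a = -1957
c = 15655/1957 (c = 8 + 1/(-1957) = 8 - 1/1957 = 15655/1957 ≈ 7.9995)
(f(-28) + c) + (-25 - 5*(-15)*26) = (-1/38*(-28) + 15655/1957) + (-25 - 5*(-15)*26) = (14/19 + 15655/1957) + (-25 + 75*26) = 17097/1957 + (-25 + 1950) = 17097/1957 + 1925 = 3784322/1957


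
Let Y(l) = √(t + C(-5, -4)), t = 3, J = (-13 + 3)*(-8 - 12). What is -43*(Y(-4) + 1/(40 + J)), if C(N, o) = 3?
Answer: -43/240 - 43*√6 ≈ -105.51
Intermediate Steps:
J = 200 (J = -10*(-20) = 200)
Y(l) = √6 (Y(l) = √(3 + 3) = √6)
-43*(Y(-4) + 1/(40 + J)) = -43*(√6 + 1/(40 + 200)) = -43*(√6 + 1/240) = -43*(1/240 + √6) = -43/240 - 43*√6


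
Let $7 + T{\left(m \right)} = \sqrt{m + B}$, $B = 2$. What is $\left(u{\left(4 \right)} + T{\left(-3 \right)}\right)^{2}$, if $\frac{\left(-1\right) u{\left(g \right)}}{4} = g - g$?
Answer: $\left(7 - i\right)^{2} \approx 48.0 - 14.0 i$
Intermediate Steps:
$T{\left(m \right)} = -7 + \sqrt{2 + m}$ ($T{\left(m \right)} = -7 + \sqrt{m + 2} = -7 + \sqrt{2 + m}$)
$u{\left(g \right)} = 0$ ($u{\left(g \right)} = - 4 \left(g - g\right) = \left(-4\right) 0 = 0$)
$\left(u{\left(4 \right)} + T{\left(-3 \right)}\right)^{2} = \left(0 - \left(7 - \sqrt{2 - 3}\right)\right)^{2} = \left(0 - \left(7 - \sqrt{-1}\right)\right)^{2} = \left(0 - \left(7 - i\right)\right)^{2} = \left(-7 + i\right)^{2}$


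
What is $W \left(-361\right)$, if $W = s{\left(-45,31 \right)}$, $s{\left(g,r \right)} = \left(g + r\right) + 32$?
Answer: $-6498$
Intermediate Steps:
$s{\left(g,r \right)} = 32 + g + r$
$W = 18$ ($W = 32 - 45 + 31 = 18$)
$W \left(-361\right) = 18 \left(-361\right) = -6498$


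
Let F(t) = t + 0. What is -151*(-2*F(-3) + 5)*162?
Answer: -269082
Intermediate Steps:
F(t) = t
-151*(-2*F(-3) + 5)*162 = -151*(-2*(-3) + 5)*162 = -151*(6 + 5)*162 = -151*11*162 = -1661*162 = -269082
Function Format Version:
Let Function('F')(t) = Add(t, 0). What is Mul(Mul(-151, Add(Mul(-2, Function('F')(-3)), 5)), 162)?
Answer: -269082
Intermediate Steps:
Function('F')(t) = t
Mul(Mul(-151, Add(Mul(-2, Function('F')(-3)), 5)), 162) = Mul(Mul(-151, Add(Mul(-2, -3), 5)), 162) = Mul(Mul(-151, Add(6, 5)), 162) = Mul(Mul(-151, 11), 162) = Mul(-1661, 162) = -269082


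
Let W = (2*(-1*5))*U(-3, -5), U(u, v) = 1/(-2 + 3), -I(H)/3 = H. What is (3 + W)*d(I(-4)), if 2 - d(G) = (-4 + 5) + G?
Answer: 77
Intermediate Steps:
I(H) = -3*H
d(G) = 1 - G (d(G) = 2 - ((-4 + 5) + G) = 2 - (1 + G) = 2 + (-1 - G) = 1 - G)
U(u, v) = 1 (U(u, v) = 1/1 = 1)
W = -10 (W = (2*(-1*5))*1 = (2*(-5))*1 = -10*1 = -10)
(3 + W)*d(I(-4)) = (3 - 10)*(1 - (-3)*(-4)) = -7*(1 - 1*12) = -7*(1 - 12) = -7*(-11) = 77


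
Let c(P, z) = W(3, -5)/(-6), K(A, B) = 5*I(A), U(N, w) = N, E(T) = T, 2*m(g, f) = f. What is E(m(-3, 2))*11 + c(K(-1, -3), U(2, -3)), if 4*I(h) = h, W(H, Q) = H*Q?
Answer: 27/2 ≈ 13.500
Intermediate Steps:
m(g, f) = f/2
I(h) = h/4
K(A, B) = 5*A/4 (K(A, B) = 5*(A/4) = 5*A/4)
c(P, z) = 5/2 (c(P, z) = (3*(-5))/(-6) = -15*(-1/6) = 5/2)
E(m(-3, 2))*11 + c(K(-1, -3), U(2, -3)) = ((1/2)*2)*11 + 5/2 = 1*11 + 5/2 = 11 + 5/2 = 27/2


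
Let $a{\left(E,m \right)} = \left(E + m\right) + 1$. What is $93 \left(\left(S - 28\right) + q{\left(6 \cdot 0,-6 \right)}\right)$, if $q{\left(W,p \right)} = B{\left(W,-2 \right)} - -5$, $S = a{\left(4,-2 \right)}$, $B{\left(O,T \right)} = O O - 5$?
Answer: $-2325$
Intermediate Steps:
$B{\left(O,T \right)} = -5 + O^{2}$ ($B{\left(O,T \right)} = O^{2} - 5 = -5 + O^{2}$)
$a{\left(E,m \right)} = 1 + E + m$
$S = 3$ ($S = 1 + 4 - 2 = 3$)
$q{\left(W,p \right)} = W^{2}$ ($q{\left(W,p \right)} = \left(-5 + W^{2}\right) - -5 = \left(-5 + W^{2}\right) + 5 = W^{2}$)
$93 \left(\left(S - 28\right) + q{\left(6 \cdot 0,-6 \right)}\right) = 93 \left(\left(3 - 28\right) + \left(6 \cdot 0\right)^{2}\right) = 93 \left(\left(3 - 28\right) + 0^{2}\right) = 93 \left(-25 + 0\right) = 93 \left(-25\right) = -2325$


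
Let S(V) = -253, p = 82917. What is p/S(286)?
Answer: -82917/253 ≈ -327.74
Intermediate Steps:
p/S(286) = 82917/(-253) = 82917*(-1/253) = -82917/253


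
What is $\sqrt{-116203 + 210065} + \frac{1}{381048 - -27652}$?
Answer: $\frac{1}{408700} + \sqrt{93862} \approx 306.37$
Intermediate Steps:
$\sqrt{-116203 + 210065} + \frac{1}{381048 - -27652} = \sqrt{93862} + \frac{1}{381048 + 27652} = \sqrt{93862} + \frac{1}{408700} = \frac{1}{408700} + \sqrt{93862}$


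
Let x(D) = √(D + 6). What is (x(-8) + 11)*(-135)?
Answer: -1485 - 135*I*√2 ≈ -1485.0 - 190.92*I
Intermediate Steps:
x(D) = √(6 + D)
(x(-8) + 11)*(-135) = (√(6 - 8) + 11)*(-135) = (√(-2) + 11)*(-135) = (I*√2 + 11)*(-135) = (11 + I*√2)*(-135) = -1485 - 135*I*√2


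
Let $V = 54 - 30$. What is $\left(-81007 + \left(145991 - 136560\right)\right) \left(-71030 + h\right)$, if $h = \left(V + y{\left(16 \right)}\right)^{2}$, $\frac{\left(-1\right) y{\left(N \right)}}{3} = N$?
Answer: $5042815504$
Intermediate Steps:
$y{\left(N \right)} = - 3 N$
$V = 24$
$h = 576$ ($h = \left(24 - 48\right)^{2} = \left(-24\right)^{2} = 576$)
$\left(-81007 + \left(145991 - 136560\right)\right) \left(-71030 + h\right) = \left(-81007 + \left(145991 - 136560\right)\right) \left(-71030 + 576\right) = \left(-81007 + \left(145991 - 136560\right)\right) \left(-70454\right) = \left(-81007 + 9431\right) \left(-70454\right) = \left(-71576\right) \left(-70454\right) = 5042815504$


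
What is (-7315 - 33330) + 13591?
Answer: -27054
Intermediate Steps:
(-7315 - 33330) + 13591 = -40645 + 13591 = -27054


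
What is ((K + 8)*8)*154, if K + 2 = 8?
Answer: 17248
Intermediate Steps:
K = 6 (K = -2 + 8 = 6)
((K + 8)*8)*154 = ((6 + 8)*8)*154 = (14*8)*154 = 112*154 = 17248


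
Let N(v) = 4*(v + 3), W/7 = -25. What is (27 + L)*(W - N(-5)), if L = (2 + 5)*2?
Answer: -6847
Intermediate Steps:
W = -175 (W = 7*(-25) = -175)
N(v) = 12 + 4*v (N(v) = 4*(3 + v) = 12 + 4*v)
L = 14 (L = 7*2 = 14)
(27 + L)*(W - N(-5)) = (27 + 14)*(-175 - (12 + 4*(-5))) = 41*(-175 - (12 - 20)) = 41*(-175 - 1*(-8)) = 41*(-175 + 8) = 41*(-167) = -6847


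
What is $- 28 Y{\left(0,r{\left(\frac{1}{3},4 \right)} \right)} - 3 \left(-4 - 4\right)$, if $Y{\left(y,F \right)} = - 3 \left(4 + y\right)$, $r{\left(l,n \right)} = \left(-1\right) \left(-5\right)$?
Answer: $360$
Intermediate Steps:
$r{\left(l,n \right)} = 5$
$Y{\left(y,F \right)} = -12 - 3 y$
$- 28 Y{\left(0,r{\left(\frac{1}{3},4 \right)} \right)} - 3 \left(-4 - 4\right) = - 28 \left(-12 - 0\right) - 3 \left(-4 - 4\right) = - 28 \left(-12 + 0\right) - -24 = \left(-28\right) \left(-12\right) + 24 = 336 + 24 = 360$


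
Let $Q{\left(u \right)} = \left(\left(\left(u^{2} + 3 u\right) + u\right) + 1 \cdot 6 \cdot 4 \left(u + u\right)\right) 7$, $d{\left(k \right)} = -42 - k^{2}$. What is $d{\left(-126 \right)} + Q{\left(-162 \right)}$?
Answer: $108822$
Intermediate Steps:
$Q{\left(u \right)} = 7 u^{2} + 364 u$ ($Q{\left(u \right)} = \left(\left(u^{2} + 4 u\right) + 6 \cdot 4 \cdot 2 u\right) 7 = \left(\left(u^{2} + 4 u\right) + 24 \cdot 2 u\right) 7 = \left(\left(u^{2} + 4 u\right) + 48 u\right) 7 = \left(u^{2} + 52 u\right) 7 = 7 u^{2} + 364 u$)
$d{\left(-126 \right)} + Q{\left(-162 \right)} = \left(-42 - \left(-126\right)^{2}\right) + 7 \left(-162\right) \left(52 - 162\right) = \left(-42 - 15876\right) + 7 \left(-162\right) \left(-110\right) = \left(-42 - 15876\right) + 124740 = -15918 + 124740 = 108822$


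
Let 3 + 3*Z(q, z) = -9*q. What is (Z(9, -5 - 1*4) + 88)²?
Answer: 3600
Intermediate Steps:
Z(q, z) = -1 - 3*q (Z(q, z) = -1 + (-9*q)/3 = -1 - 3*q)
(Z(9, -5 - 1*4) + 88)² = ((-1 - 3*9) + 88)² = ((-1 - 27) + 88)² = (-28 + 88)² = 60² = 3600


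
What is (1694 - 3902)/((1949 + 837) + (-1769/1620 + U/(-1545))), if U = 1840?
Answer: -368426880/464491033 ≈ -0.79318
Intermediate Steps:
(1694 - 3902)/((1949 + 837) + (-1769/1620 + U/(-1545))) = (1694 - 3902)/((1949 + 837) + (-1769/1620 + 1840/(-1545))) = -2208/(2786 + (-1769*1/1620 + 1840*(-1/1545))) = -2208/(2786 + (-1769/1620 - 368/309)) = -2208/(2786 - 380927/166860) = -2208/464491033/166860 = -2208*166860/464491033 = -368426880/464491033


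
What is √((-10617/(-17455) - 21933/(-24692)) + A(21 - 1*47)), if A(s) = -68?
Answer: I*√3088422215423554715/215499430 ≈ 8.155*I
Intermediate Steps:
√((-10617/(-17455) - 21933/(-24692)) + A(21 - 1*47)) = √((-10617/(-17455) - 21933/(-24692)) - 68) = √((-10617*(-1/17455) - 21933*(-1/24692)) - 68) = √((10617/17455 + 21933/24692) - 68) = √(644995479/430998860 - 68) = √(-28662927001/430998860) = I*√3088422215423554715/215499430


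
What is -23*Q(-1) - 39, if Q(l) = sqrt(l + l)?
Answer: -39 - 23*I*sqrt(2) ≈ -39.0 - 32.527*I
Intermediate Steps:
Q(l) = sqrt(2)*sqrt(l) (Q(l) = sqrt(2*l) = sqrt(2)*sqrt(l))
-23*Q(-1) - 39 = -23*sqrt(2)*sqrt(-1) - 39 = -23*sqrt(2)*I - 39 = -23*I*sqrt(2) - 39 = -39 - 23*I*sqrt(2)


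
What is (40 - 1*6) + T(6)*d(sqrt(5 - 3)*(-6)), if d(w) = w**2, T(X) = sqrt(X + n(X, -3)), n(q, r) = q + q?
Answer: 34 + 216*sqrt(2) ≈ 339.47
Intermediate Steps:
n(q, r) = 2*q
T(X) = sqrt(3)*sqrt(X) (T(X) = sqrt(X + 2*X) = sqrt(3*X) = sqrt(3)*sqrt(X))
(40 - 1*6) + T(6)*d(sqrt(5 - 3)*(-6)) = (40 - 1*6) + (sqrt(3)*sqrt(6))*(sqrt(5 - 3)*(-6))**2 = (40 - 6) + (3*sqrt(2))*(sqrt(2)*(-6))**2 = 34 + (3*sqrt(2))*(-6*sqrt(2))**2 = 34 + (3*sqrt(2))*72 = 34 + 216*sqrt(2)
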